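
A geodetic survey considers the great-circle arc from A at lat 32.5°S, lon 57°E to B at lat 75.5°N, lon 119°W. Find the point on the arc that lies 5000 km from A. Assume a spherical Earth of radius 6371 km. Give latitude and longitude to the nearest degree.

≈ lat 12°N, lon 56°E

The haversine formula gives a central angle δ ≈ 2.390 rad (137.0°) between the endpoints. The total great-circle distance is δ·R ≈ 2.390 × 6371 ≈ 15229 km, so the target fraction is f = 5000/15229 ≈ 0.328.
Interpolate at f ≈ 0.328 with slerp weights a = sin((1−f)δ)/sin δ ≈ 1.464, b = sin(fδ)/sin δ ≈ 1.035.
p = a·p₁ + b·p₂ ≈ (0.547, 0.809, 0.216); φ = arcsin(p_z) ≈ 12.45°, λ = atan2(p_y, p_x) ≈ 55.94°.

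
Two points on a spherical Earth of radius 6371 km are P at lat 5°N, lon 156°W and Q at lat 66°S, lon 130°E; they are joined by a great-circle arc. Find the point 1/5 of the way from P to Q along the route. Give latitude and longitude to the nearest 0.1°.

From cos δ = sin φ₁ sin φ₂ + cos φ₁ cos φ₂ cos Δλ, the central angle is δ ≈ 1.539 rad (88.2°).
Interpolate at f = 1/5 with slerp weights a = sin((1−f)δ)/sin δ ≈ 0.943, b = sin(fδ)/sin δ ≈ 0.303.
p = a·p₁ + b·p₂ ≈ (-0.938, -0.288, -0.195); φ = arcsin(p_z) ≈ -11.22°, λ = atan2(p_y, p_x) ≈ -162.94°.

≈ lat 11.2°S, lon 162.9°W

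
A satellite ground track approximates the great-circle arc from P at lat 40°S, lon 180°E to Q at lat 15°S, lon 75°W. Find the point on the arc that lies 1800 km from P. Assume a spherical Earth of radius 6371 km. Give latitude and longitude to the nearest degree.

Write both endpoints as unit vectors p₁, p₂ with components (cos φ cos λ, cos φ sin λ, sin φ).
The central angle between the endpoints is δ = arccos(p₁·p₂) ≈ 1.596 rad (91.4°). The total great-circle distance is δ·R ≈ 1.596 × 6371 ≈ 10168 km, so the target fraction is f = 1800/10168 ≈ 0.177.
Interpolate at f ≈ 0.177 with slerp weights a = sin((1−f)δ)/sin δ ≈ 0.967, b = sin(fδ)/sin δ ≈ 0.279.
p = a·p₁ + b·p₂ ≈ (-0.671, -0.260, -0.694); φ = arcsin(p_z) ≈ -43.95°, λ = atan2(p_y, p_x) ≈ -158.81°.

≈ lat 44°S, lon 159°W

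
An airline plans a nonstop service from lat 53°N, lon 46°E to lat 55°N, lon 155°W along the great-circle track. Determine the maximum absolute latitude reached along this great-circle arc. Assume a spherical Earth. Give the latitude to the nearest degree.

≈ 82°N

The great circle lies in the plane with unit normal n̂ = (p₁ × p₂)/|p₁ × p₂|.
Here n̂_z ≈ +0.131; the vertex latitude is φ_max = arccos|n̂_z| ≈ 82.5°.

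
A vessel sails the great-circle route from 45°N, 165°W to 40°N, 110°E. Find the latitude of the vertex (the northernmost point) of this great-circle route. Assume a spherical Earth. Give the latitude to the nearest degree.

The great circle lies in the plane with unit normal n̂ = (p₁ × p₂)/|p₁ × p₂|.
Here n̂_z ≈ -0.624; the vertex latitude is φ_max = arccos|n̂_z| ≈ 51.4°.
Check via Clairaut: cos φ_max = |cos φ₁| · sin C = cos(45.0°)·sin(61.9°) ≈ 0.624, again giving ≈ 51.4°.

≈ 51°N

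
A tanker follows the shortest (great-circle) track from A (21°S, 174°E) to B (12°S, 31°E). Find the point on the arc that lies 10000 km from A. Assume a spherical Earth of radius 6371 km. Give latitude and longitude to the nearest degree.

≈ (36°S, 68°E)

Convert each endpoint to a unit vector on the sphere (x = cos φ cos λ, y = cos φ sin λ, z = sin φ).
The central angle between the endpoints is δ = arccos(p₁·p₂) ≈ 2.285 rad (130.9°). The total great-circle distance is δ·R ≈ 2.285 × 6371 ≈ 14556 km, so the target fraction is f = 10000/14556 ≈ 0.687.
Interpolate at f ≈ 0.687 with slerp weights a = sin((1−f)δ)/sin δ ≈ 0.868, b = sin(fδ)/sin δ ≈ 1.323.
p = a·p₁ + b·p₂ ≈ (0.304, 0.751, -0.586); φ = arcsin(p_z) ≈ -35.87°, λ = atan2(p_y, p_x) ≈ 67.98°.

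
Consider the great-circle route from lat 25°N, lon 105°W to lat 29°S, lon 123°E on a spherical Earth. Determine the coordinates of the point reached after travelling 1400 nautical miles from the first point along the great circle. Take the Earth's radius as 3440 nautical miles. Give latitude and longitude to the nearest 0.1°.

≈ lat 16.6°N, lon 128.3°W

Write both endpoints as unit vectors p₁, p₂ with components (cos φ cos λ, cos φ sin λ, sin φ).
The central angle between the endpoints is δ = arccos(p₁·p₂) ≈ 2.397 rad (137.3°). The total great-circle distance is δ·R ≈ 2.397 × 3440 ≈ 8245 nmi, so the target fraction is f = 1400/8245 ≈ 0.170.
Interpolate at f ≈ 0.170 with slerp weights a = sin((1−f)δ)/sin δ ≈ 1.348, b = sin(fδ)/sin δ ≈ 0.584.
p = a·p₁ + b·p₂ ≈ (-0.594, -0.751, 0.286); φ = arcsin(p_z) ≈ 16.64°, λ = atan2(p_y, p_x) ≈ -128.34°.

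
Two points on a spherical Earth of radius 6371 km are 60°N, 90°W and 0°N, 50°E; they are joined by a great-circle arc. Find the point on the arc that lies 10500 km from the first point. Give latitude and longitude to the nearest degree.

The haversine formula gives a central angle δ ≈ 1.964 rad (112.5°) between the endpoints. The total great-circle distance is δ·R ≈ 1.964 × 6371 ≈ 12512 km, so the target fraction is f = 10500/12512 ≈ 0.839.
Interpolate at f ≈ 0.839 with slerp weights a = sin((1−f)δ)/sin δ ≈ 0.336, b = sin(fδ)/sin δ ≈ 1.079.
p = a·p₁ + b·p₂ ≈ (0.694, 0.659, 0.291); φ = arcsin(p_z) ≈ 16.93°, λ = atan2(p_y, p_x) ≈ 43.52°.

≈ 17°N, 44°E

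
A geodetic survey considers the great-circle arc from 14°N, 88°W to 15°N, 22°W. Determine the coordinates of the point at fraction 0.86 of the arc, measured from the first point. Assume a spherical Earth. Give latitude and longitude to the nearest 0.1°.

≈ 16.1°N, 31.2°W

Convert each endpoint to a unit vector on the sphere (x = cos φ cos λ, y = cos φ sin λ, z = sin φ).
The central angle between the endpoints is δ = arccos(p₁·p₂) ≈ 1.111 rad (63.7°).
Interpolate at f = 0.86 with slerp weights a = sin((1−f)δ)/sin δ ≈ 0.173, b = sin(fδ)/sin δ ≈ 0.911.
p = a·p₁ + b·p₂ ≈ (0.822, -0.497, 0.278); φ = arcsin(p_z) ≈ 16.12°, λ = atan2(p_y, p_x) ≈ -31.18°.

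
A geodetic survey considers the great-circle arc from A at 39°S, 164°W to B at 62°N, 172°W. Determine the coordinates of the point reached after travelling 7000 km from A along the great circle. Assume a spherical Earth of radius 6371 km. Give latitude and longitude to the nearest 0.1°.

≈ 23.9°N, 167.7°W

Convert each endpoint to a unit vector on the sphere (x = cos φ cos λ, y = cos φ sin λ, z = sin φ).
The central angle between the endpoints is δ = arccos(p₁·p₂) ≈ 1.766 rad (101.2°). The total great-circle distance is δ·R ≈ 1.766 × 6371 ≈ 11254 km, so the target fraction is f = 7000/11254 ≈ 0.622.
Interpolate at f ≈ 0.622 with slerp weights a = sin((1−f)δ)/sin δ ≈ 0.631, b = sin(fδ)/sin δ ≈ 0.908.
p = a·p₁ + b·p₂ ≈ (-0.894, -0.195, 0.404); φ = arcsin(p_z) ≈ 23.86°, λ = atan2(p_y, p_x) ≈ -167.72°.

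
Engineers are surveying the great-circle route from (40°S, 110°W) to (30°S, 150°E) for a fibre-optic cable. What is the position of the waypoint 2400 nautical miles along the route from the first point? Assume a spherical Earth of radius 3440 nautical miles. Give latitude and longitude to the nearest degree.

Write both endpoints as unit vectors p₁, p₂ with components (cos φ cos λ, cos φ sin λ, sin φ).
The central angle between the endpoints is δ = arccos(p₁·p₂) ≈ 1.363 rad (78.1°). The total great-circle distance is δ·R ≈ 1.363 × 3440 ≈ 4689 nmi, so the target fraction is f = 2400/4689 ≈ 0.512.
Interpolate at f ≈ 0.512 with slerp weights a = sin((1−f)δ)/sin δ ≈ 0.631, b = sin(fδ)/sin δ ≈ 0.657.
p = a·p₁ + b·p₂ ≈ (-0.658, -0.170, -0.734); φ = arcsin(p_z) ≈ -47.21°, λ = atan2(p_y, p_x) ≈ -165.52°.

≈ (47°S, 166°W)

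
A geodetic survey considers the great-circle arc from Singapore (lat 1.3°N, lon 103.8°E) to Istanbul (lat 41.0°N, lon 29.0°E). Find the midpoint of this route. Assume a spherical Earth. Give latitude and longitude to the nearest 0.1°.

≈ lat 25.8°N, lon 72.5°E

Convert each endpoint to a unit vector on the sphere (x = cos φ cos λ, y = cos φ sin λ, z = sin φ).
The central angle between the endpoints is δ = arccos(p₁·p₂) ≈ 1.356 rad (77.7°).
Interpolate at f = 1/2 with slerp weights a = sin((1−f)δ)/sin δ ≈ 0.642, b = sin(fδ)/sin δ ≈ 0.642.
p = a·p₁ + b·p₂ ≈ (0.271, 0.858, 0.436); φ = arcsin(p_z) ≈ 25.84°, λ = atan2(p_y, p_x) ≈ 72.49°.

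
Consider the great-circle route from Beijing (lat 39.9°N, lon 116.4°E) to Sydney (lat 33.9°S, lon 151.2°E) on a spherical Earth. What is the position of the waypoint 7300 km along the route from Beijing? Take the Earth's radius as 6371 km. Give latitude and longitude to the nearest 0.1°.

≈ lat 20.4°S, lon 144.2°E

The haversine formula gives a central angle δ ≈ 1.405 rad (80.5°) between the endpoints. The total great-circle distance is δ·R ≈ 1.405 × 6371 ≈ 8951 km, so the target fraction is f = 7300/8951 ≈ 0.816.
Interpolate at f ≈ 0.816 with slerp weights a = sin((1−f)δ)/sin δ ≈ 0.260, b = sin(fδ)/sin δ ≈ 0.924.
p = a·p₁ + b·p₂ ≈ (-0.760, 0.548, -0.349); φ = arcsin(p_z) ≈ -20.40°, λ = atan2(p_y, p_x) ≈ 144.23°.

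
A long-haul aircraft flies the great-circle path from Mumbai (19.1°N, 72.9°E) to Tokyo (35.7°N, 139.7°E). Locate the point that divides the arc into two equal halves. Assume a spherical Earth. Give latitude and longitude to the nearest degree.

Convert each endpoint to a unit vector on the sphere (x = cos φ cos λ, y = cos φ sin λ, z = sin φ).
The central angle between the endpoints is δ = arccos(p₁·p₂) ≈ 1.055 rad (60.4°).
Interpolate at f = 1/2 with slerp weights a = sin((1−f)δ)/sin δ ≈ 0.579, b = sin(fδ)/sin δ ≈ 0.579.
p = a·p₁ + b·p₂ ≈ (-0.198, 0.827, 0.527); φ = arcsin(p_z) ≈ 31.80°, λ = atan2(p_y, p_x) ≈ 103.45°.

≈ (32°N, 103°E)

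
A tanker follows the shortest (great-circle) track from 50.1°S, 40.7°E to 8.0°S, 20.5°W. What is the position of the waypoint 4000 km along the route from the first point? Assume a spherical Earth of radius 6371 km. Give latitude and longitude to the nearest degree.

The haversine formula gives a central angle δ ≈ 1.145 rad (65.6°) between the endpoints. The total great-circle distance is δ·R ≈ 1.145 × 6371 ≈ 7297 km, so the target fraction is f = 4000/7297 ≈ 0.548.
Interpolate at f ≈ 0.548 with slerp weights a = sin((1−f)δ)/sin δ ≈ 0.543, b = sin(fδ)/sin δ ≈ 0.645.
p = a·p₁ + b·p₂ ≈ (0.862, 0.004, -0.506); φ = arcsin(p_z) ≈ -30.42°, λ = atan2(p_y, p_x) ≈ 0.23°.

≈ 30°S, 0°E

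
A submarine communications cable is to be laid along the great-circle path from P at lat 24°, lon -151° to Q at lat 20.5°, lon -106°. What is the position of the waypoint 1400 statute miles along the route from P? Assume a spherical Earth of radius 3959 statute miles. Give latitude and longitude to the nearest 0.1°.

≈ lat 23.9°, lon -128.8°

From cos δ = sin φ₁ sin φ₂ + cos φ₁ cos φ₂ cos Δλ, the central angle is δ ≈ 0.726 rad (41.6°). The total great-circle distance is δ·R ≈ 0.726 × 3959 ≈ 2876 mi, so the target fraction is f = 1400/2876 ≈ 0.487.
Interpolate at f ≈ 0.487 with slerp weights a = sin((1−f)δ)/sin δ ≈ 0.548, b = sin(fδ)/sin δ ≈ 0.521.
p = a·p₁ + b·p₂ ≈ (-0.573, -0.712, 0.406); φ = arcsin(p_z) ≈ 23.93°, λ = atan2(p_y, p_x) ≈ -128.80°.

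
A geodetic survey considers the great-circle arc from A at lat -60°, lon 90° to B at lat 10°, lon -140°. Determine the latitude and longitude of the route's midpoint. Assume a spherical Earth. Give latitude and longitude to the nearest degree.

Write both endpoints as unit vectors p₁, p₂ with components (cos φ cos λ, cos φ sin λ, sin φ).
The central angle between the endpoints is δ = arccos(p₁·p₂) ≈ 2.057 rad (117.8°).
Interpolate at f = 1/2 with slerp weights a = sin((1−f)δ)/sin δ ≈ 0.968, b = sin(fδ)/sin δ ≈ 0.968.
p = a·p₁ + b·p₂ ≈ (-0.731, -0.129, -0.671); φ = arcsin(p_z) ≈ -42.11°, λ = atan2(p_y, p_x) ≈ -170.00°.

≈ lat -42°, lon -170°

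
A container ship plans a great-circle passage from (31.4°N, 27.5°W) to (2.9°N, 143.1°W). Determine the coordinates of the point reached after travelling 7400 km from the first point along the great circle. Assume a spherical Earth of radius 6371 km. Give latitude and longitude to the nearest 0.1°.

≈ (25.5°N, 104.5°W)

Write both endpoints as unit vectors p₁, p₂ with components (cos φ cos λ, cos φ sin λ, sin φ).
The central angle between the endpoints is δ = arccos(p₁·p₂) ≈ 1.920 rad (110.0°). The total great-circle distance is δ·R ≈ 1.920 × 6371 ≈ 12231 km, so the target fraction is f = 7400/12231 ≈ 0.605.
Interpolate at f ≈ 0.605 with slerp weights a = sin((1−f)δ)/sin δ ≈ 0.732, b = sin(fδ)/sin δ ≈ 0.976.
p = a·p₁ + b·p₂ ≈ (-0.226, -0.874, 0.431); φ = arcsin(p_z) ≈ 25.51°, λ = atan2(p_y, p_x) ≈ -104.48°.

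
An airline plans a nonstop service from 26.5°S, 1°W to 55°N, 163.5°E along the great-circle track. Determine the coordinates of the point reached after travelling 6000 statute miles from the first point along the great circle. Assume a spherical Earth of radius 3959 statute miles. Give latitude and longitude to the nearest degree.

≈ 56°N, 31°E

Write both endpoints as unit vectors p₁, p₂ with components (cos φ cos λ, cos φ sin λ, sin φ).
The central angle between the endpoints is δ = arccos(p₁·p₂) ≈ 2.606 rad (149.3°). The total great-circle distance is δ·R ≈ 2.606 × 3959 ≈ 10319 mi, so the target fraction is f = 6000/10319 ≈ 0.581.
Interpolate at f ≈ 0.581 with slerp weights a = sin((1−f)δ)/sin δ ≈ 1.739, b = sin(fδ)/sin δ ≈ 1.958.
p = a·p₁ + b·p₂ ≈ (0.480, 0.292, 0.828); φ = arcsin(p_z) ≈ 55.85°, λ = atan2(p_y, p_x) ≈ 31.32°.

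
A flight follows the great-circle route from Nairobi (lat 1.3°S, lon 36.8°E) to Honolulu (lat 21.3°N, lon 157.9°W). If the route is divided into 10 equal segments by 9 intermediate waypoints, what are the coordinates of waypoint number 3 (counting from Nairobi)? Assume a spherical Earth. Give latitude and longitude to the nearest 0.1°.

Write both endpoints as unit vectors p₁, p₂ with components (cos φ cos λ, cos φ sin λ, sin φ).
The central angle between the endpoints is δ = arccos(p₁·p₂) ≈ 2.712 rad (155.4°).
Interpolate at f = 3/10 with slerp weights a = sin((1−f)δ)/sin δ ≈ 2.274, b = sin(fδ)/sin δ ≈ 1.746.
p = a·p₁ + b·p₂ ≈ (0.313, 0.750, 0.583); φ = arcsin(p_z) ≈ 35.63°, λ = atan2(p_y, p_x) ≈ 67.31°.

≈ lat 35.6°N, lon 67.3°E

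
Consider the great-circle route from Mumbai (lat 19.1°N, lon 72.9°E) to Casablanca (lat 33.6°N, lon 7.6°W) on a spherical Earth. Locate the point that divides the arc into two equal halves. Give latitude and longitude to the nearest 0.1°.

≈ lat 32.9°N, lon 35.7°E

Convert each endpoint to a unit vector on the sphere (x = cos φ cos λ, y = cos φ sin λ, z = sin φ).
The central angle between the endpoints is δ = arccos(p₁·p₂) ≈ 1.255 rad (71.9°).
Interpolate at f = 1/2 with slerp weights a = sin((1−f)δ)/sin δ ≈ 0.618, b = sin(fδ)/sin δ ≈ 0.618.
p = a·p₁ + b·p₂ ≈ (0.681, 0.490, 0.544); φ = arcsin(p_z) ≈ 32.95°, λ = atan2(p_y, p_x) ≈ 35.70°.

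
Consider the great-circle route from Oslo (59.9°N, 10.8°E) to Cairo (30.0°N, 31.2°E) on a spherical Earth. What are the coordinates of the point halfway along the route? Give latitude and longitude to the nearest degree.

Write both endpoints as unit vectors p₁, p₂ with components (cos φ cos λ, cos φ sin λ, sin φ).
The central angle between the endpoints is δ = arccos(p₁·p₂) ≈ 0.574 rad (32.9°).
Interpolate at f = 1/2 with slerp weights a = sin((1−f)δ)/sin δ ≈ 0.521, b = sin(fδ)/sin δ ≈ 0.521.
p = a·p₁ + b·p₂ ≈ (0.643, 0.283, 0.712); φ = arcsin(p_z) ≈ 45.37°, λ = atan2(p_y, p_x) ≈ 23.75°.

≈ 45°N, 24°E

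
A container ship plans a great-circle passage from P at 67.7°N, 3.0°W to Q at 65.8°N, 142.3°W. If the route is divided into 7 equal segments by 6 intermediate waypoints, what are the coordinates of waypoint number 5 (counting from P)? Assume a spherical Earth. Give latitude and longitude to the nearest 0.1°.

Convert each endpoint to a unit vector on the sphere (x = cos φ cos λ, y = cos φ sin λ, z = sin φ).
The central angle between the endpoints is δ = arccos(p₁·p₂) ≈ 0.758 rad (43.4°).
Interpolate at f = 5/7 with slerp weights a = sin((1−f)δ)/sin δ ≈ 0.313, b = sin(fδ)/sin δ ≈ 0.750.
p = a·p₁ + b·p₂ ≈ (-0.125, -0.194, 0.973); φ = arcsin(p_z) ≈ 76.66°, λ = atan2(p_y, p_x) ≈ -122.71°.

≈ 76.7°N, 122.7°W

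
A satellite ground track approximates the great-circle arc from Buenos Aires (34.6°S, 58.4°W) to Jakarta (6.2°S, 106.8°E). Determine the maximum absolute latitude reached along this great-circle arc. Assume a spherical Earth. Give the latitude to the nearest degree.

≈ 72°S

The great circle lies in the plane with unit normal n̂ = (p₁ × p₂)/|p₁ × p₂|.
Here n̂_z ≈ +0.306; the vertex latitude is φ_max = arccos|n̂_z| ≈ 72.2°.
Check via Clairaut: cos φ_max = |cos φ₁| · sin C = cos(34.6°)·sin(158.2°) ≈ 0.306, again giving ≈ 72.2°.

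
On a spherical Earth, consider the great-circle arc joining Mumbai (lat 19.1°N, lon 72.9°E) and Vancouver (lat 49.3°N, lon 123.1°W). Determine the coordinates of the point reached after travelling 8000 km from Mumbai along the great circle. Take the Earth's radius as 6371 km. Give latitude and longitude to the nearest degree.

≈ lat 79°N, lon 167°E

Convert each endpoint to a unit vector on the sphere (x = cos φ cos λ, y = cos φ sin λ, z = sin φ).
The central angle between the endpoints is δ = arccos(p₁·p₂) ≈ 1.922 rad (110.1°). The total great-circle distance is δ·R ≈ 1.922 × 6371 ≈ 12247 km, so the target fraction is f = 8000/12247 ≈ 0.653.
Interpolate at f ≈ 0.653 with slerp weights a = sin((1−f)δ)/sin δ ≈ 0.659, b = sin(fδ)/sin δ ≈ 1.013.
p = a·p₁ + b·p₂ ≈ (-0.178, 0.042, 0.983); φ = arcsin(p_z) ≈ 79.49°, λ = atan2(p_y, p_x) ≈ 166.83°.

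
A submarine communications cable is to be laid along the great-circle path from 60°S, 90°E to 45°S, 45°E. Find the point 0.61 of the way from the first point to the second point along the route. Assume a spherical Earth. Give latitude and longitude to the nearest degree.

≈ 53°S, 59°E

Convert each endpoint to a unit vector on the sphere (x = cos φ cos λ, y = cos φ sin λ, z = sin φ).
The central angle between the endpoints is δ = arccos(p₁·p₂) ≈ 0.531 rad (30.4°).
Interpolate at f = 0.61 with slerp weights a = sin((1−f)δ)/sin δ ≈ 0.406, b = sin(fδ)/sin δ ≈ 0.629.
p = a·p₁ + b·p₂ ≈ (0.314, 0.517, -0.796); φ = arcsin(p_z) ≈ -52.75°, λ = atan2(p_y, p_x) ≈ 58.72°.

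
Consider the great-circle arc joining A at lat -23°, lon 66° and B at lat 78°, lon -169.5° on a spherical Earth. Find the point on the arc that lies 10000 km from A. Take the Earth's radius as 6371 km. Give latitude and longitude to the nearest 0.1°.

From cos δ = sin φ₁ sin φ₂ + cos φ₁ cos φ₂ cos Δλ, the central angle is δ ≈ 2.084 rad (119.4°). The total great-circle distance is δ·R ≈ 2.084 × 6371 ≈ 13274 km, so the target fraction is f = 10000/13274 ≈ 0.753.
Interpolate at f ≈ 0.753 with slerp weights a = sin((1−f)δ)/sin δ ≈ 0.564, b = sin(fδ)/sin δ ≈ 1.148.
p = a·p₁ + b·p₂ ≈ (-0.023, 0.431, 0.902); φ = arcsin(p_z) ≈ 64.43°, λ = atan2(p_y, p_x) ≈ 93.10°.

≈ lat 64.4°, lon 93.1°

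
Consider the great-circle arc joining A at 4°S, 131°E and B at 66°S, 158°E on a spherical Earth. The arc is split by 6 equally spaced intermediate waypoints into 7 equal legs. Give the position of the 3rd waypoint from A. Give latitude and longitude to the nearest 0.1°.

Convert each endpoint to a unit vector on the sphere (x = cos φ cos λ, y = cos φ sin λ, z = sin φ).
The central angle between the endpoints is δ = arccos(p₁·p₂) ≈ 1.132 rad (64.8°).
Interpolate at f = 3/7 with slerp weights a = sin((1−f)δ)/sin δ ≈ 0.666, b = sin(fδ)/sin δ ≈ 0.515.
p = a·p₁ + b·p₂ ≈ (-0.630, 0.580, -0.517); φ = arcsin(p_z) ≈ -31.13°, λ = atan2(p_y, p_x) ≈ 137.38°.

≈ 31.1°S, 137.4°E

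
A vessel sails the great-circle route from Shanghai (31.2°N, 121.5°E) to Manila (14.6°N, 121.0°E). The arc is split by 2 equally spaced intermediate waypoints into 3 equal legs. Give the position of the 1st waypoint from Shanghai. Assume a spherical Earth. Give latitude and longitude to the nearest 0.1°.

≈ 25.7°N, 121.3°E

From cos δ = sin φ₁ sin φ₂ + cos φ₁ cos φ₂ cos Δλ, the central angle is δ ≈ 0.290 rad (16.6°).
Interpolate at f = 1/3 with slerp weights a = sin((1−f)δ)/sin δ ≈ 0.672, b = sin(fδ)/sin δ ≈ 0.338.
p = a·p₁ + b·p₂ ≈ (-0.469, 0.770, 0.433); φ = arcsin(p_z) ≈ 25.67°, λ = atan2(p_y, p_x) ≈ 121.32°.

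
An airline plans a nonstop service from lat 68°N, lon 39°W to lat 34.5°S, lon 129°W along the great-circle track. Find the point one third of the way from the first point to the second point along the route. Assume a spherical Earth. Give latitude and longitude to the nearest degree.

≈ lat 40°N, lon 94°W

From cos δ = sin φ₁ sin φ₂ + cos φ₁ cos φ₂ cos Δλ, the central angle is δ ≈ 2.124 rad (121.7°).
Interpolate at f = 1/3 with slerp weights a = sin((1−f)δ)/sin δ ≈ 1.161, b = sin(fδ)/sin δ ≈ 0.764.
p = a·p₁ + b·p₂ ≈ (-0.058, -0.763, 0.644); φ = arcsin(p_z) ≈ 40.07°, λ = atan2(p_y, p_x) ≈ -94.37°.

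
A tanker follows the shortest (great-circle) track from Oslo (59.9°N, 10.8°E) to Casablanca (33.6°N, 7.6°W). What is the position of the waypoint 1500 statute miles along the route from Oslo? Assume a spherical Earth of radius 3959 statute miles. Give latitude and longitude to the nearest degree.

≈ (40°N, 5°W)

Write both endpoints as unit vectors p₁, p₂ with components (cos φ cos λ, cos φ sin λ, sin φ).
The central angle between the endpoints is δ = arccos(p₁·p₂) ≈ 0.505 rad (28.9°). The total great-circle distance is δ·R ≈ 0.505 × 3959 ≈ 2000 mi, so the target fraction is f = 1500/2000 ≈ 0.750.
Interpolate at f ≈ 0.750 with slerp weights a = sin((1−f)δ)/sin δ ≈ 0.260, b = sin(fδ)/sin δ ≈ 0.764.
p = a·p₁ + b·p₂ ≈ (0.759, -0.060, 0.648); φ = arcsin(p_z) ≈ 40.40°, λ = atan2(p_y, p_x) ≈ -4.50°.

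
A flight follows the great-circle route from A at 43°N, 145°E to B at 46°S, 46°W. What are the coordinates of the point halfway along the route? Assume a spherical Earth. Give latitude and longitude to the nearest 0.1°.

Write both endpoints as unit vectors p₁, p₂ with components (cos φ cos λ, cos φ sin λ, sin φ).
The central angle between the endpoints is δ = arccos(p₁·p₂) ≈ 2.995 rad (171.6°).
Interpolate at f = 1/2 with slerp weights a = sin((1−f)δ)/sin δ ≈ 6.834, b = sin(fδ)/sin δ ≈ 6.834.
p = a·p₁ + b·p₂ ≈ (-0.796, -0.548, -0.255); φ = arcsin(p_z) ≈ -14.79°, λ = atan2(p_y, p_x) ≈ -145.46°.

≈ 14.8°S, 145.5°W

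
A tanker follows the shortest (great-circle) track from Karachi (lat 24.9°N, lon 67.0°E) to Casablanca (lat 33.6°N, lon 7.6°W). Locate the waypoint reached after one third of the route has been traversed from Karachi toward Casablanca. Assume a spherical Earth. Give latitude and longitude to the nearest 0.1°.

≈ lat 32.8°N, lon 44.2°E

Convert each endpoint to a unit vector on the sphere (x = cos φ cos λ, y = cos φ sin λ, z = sin φ).
The central angle between the endpoints is δ = arccos(p₁·p₂) ≈ 1.122 rad (64.3°).
Interpolate at f = 1/3 with slerp weights a = sin((1−f)δ)/sin δ ≈ 0.755, b = sin(fδ)/sin δ ≈ 0.406.
p = a·p₁ + b·p₂ ≈ (0.602, 0.586, 0.542); φ = arcsin(p_z) ≈ 32.84°, λ = atan2(p_y, p_x) ≈ 44.19°.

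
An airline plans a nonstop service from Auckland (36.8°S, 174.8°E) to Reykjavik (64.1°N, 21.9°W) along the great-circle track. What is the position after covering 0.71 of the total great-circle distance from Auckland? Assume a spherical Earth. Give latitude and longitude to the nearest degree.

Convert each endpoint to a unit vector on the sphere (x = cos φ cos λ, y = cos φ sin λ, z = sin φ).
The central angle between the endpoints is δ = arccos(p₁·p₂) ≈ 2.634 rad (150.9°).
Interpolate at f = 0.71 with slerp weights a = sin((1−f)δ)/sin δ ≈ 1.423, b = sin(fδ)/sin δ ≈ 1.965.
p = a·p₁ + b·p₂ ≈ (-0.338, -0.217, 0.916); φ = arcsin(p_z) ≈ 66.32°, λ = atan2(p_y, p_x) ≈ -147.30°.

≈ 66°N, 147°W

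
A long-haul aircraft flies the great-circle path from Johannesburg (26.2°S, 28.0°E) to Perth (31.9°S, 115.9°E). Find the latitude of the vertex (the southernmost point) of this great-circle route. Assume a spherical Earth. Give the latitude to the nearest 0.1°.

The great circle lies in the plane with unit normal n̂ = (p₁ × p₂)/|p₁ × p₂|.
Here n̂_z ≈ +0.789; the vertex latitude is φ_max = arccos|n̂_z| ≈ 37.9°.
Check via Clairaut: cos φ_max = |cos φ₁| · sin C = cos(26.2°)·sin(118.5°) ≈ 0.789, again giving ≈ 37.9°.

≈ 37.9°S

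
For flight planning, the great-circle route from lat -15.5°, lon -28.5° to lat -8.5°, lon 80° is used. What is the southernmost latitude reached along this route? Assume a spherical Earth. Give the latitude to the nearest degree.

The great circle lies in the plane with unit normal n̂ = (p₁ × p₂)/|p₁ × p₂|.
Here n̂_z ≈ +0.937; the vertex latitude is φ_max = arccos|n̂_z| ≈ 20.5°.

≈ -20°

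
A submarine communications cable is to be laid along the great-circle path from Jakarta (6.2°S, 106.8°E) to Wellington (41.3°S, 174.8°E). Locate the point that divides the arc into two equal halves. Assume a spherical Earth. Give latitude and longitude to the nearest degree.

From cos δ = sin φ₁ sin φ₂ + cos φ₁ cos φ₂ cos Δλ, the central angle is δ ≈ 1.212 rad (69.4°).
Interpolate at f = 1/2 with slerp weights a = sin((1−f)δ)/sin δ ≈ 0.608, b = sin(fδ)/sin δ ≈ 0.608.
p = a·p₁ + b·p₂ ≈ (-0.630, 0.620, -0.467); φ = arcsin(p_z) ≈ -27.85°, λ = atan2(p_y, p_x) ≈ 135.44°.

≈ (28°S, 135°E)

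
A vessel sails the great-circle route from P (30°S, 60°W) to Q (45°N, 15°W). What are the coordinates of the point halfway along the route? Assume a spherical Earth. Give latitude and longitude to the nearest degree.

Write both endpoints as unit vectors p₁, p₂ with components (cos φ cos λ, cos φ sin λ, sin φ).
The central angle between the endpoints is δ = arccos(p₁·p₂) ≈ 1.491 rad (85.4°).
Interpolate at f = 1/2 with slerp weights a = sin((1−f)δ)/sin δ ≈ 0.681, b = sin(fδ)/sin δ ≈ 0.681.
p = a·p₁ + b·p₂ ≈ (0.760, -0.635, 0.141); φ = arcsin(p_z) ≈ 8.10°, λ = atan2(p_y, p_x) ≈ -39.90°.

≈ (8°N, 40°W)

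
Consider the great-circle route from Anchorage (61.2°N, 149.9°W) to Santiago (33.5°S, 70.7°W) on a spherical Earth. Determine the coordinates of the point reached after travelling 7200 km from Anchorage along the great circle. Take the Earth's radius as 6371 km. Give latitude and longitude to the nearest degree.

≈ 10°N, 94°W

Write both endpoints as unit vectors p₁, p₂ with components (cos φ cos λ, cos φ sin λ, sin φ).
The central angle between the endpoints is δ = arccos(p₁·p₂) ≈ 1.991 rad (114.1°). The total great-circle distance is δ·R ≈ 1.991 × 6371 ≈ 12688 km, so the target fraction is f = 7200/12688 ≈ 0.567.
Interpolate at f ≈ 0.567 with slerp weights a = sin((1−f)δ)/sin δ ≈ 0.831, b = sin(fδ)/sin δ ≈ 0.991.
p = a·p₁ + b·p₂ ≈ (-0.073, -0.981, 0.182); φ = arcsin(p_z) ≈ 10.46°, λ = atan2(p_y, p_x) ≈ -94.28°.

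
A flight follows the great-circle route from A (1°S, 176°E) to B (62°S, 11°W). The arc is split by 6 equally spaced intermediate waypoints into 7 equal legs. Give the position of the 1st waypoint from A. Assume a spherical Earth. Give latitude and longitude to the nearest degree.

Convert each endpoint to a unit vector on the sphere (x = cos φ cos λ, y = cos φ sin λ, z = sin φ).
The central angle between the endpoints is δ = arccos(p₁·p₂) ≈ 2.038 rad (116.8°).
Interpolate at f = 1/7 with slerp weights a = sin((1−f)δ)/sin δ ≈ 1.103, b = sin(fδ)/sin δ ≈ 0.322.
p = a·p₁ + b·p₂ ≈ (-0.952, 0.048, -0.303); φ = arcsin(p_z) ≈ -17.65°, λ = atan2(p_y, p_x) ≈ 177.11°.

≈ (18°S, 177°E)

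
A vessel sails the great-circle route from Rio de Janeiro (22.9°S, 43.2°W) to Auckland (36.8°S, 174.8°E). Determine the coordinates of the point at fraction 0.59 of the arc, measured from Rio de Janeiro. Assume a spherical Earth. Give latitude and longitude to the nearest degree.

Convert each endpoint to a unit vector on the sphere (x = cos φ cos λ, y = cos φ sin λ, z = sin φ).
The central angle between the endpoints is δ = arccos(p₁·p₂) ≈ 1.926 rad (110.4°).
Interpolate at f = 0.59 with slerp weights a = sin((1−f)δ)/sin δ ≈ 0.758, b = sin(fδ)/sin δ ≈ 0.968.
p = a·p₁ + b·p₂ ≈ (-0.263, -0.408, -0.875); φ = arcsin(p_z) ≈ -60.99°, λ = atan2(p_y, p_x) ≈ -122.83°.

≈ 61°S, 123°W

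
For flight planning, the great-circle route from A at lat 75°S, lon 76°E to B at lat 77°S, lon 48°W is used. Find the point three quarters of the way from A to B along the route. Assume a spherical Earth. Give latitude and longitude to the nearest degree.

≈ lat 82°S, lon 26°W

Convert each endpoint to a unit vector on the sphere (x = cos φ cos λ, y = cos φ sin λ, z = sin φ).
The central angle between the endpoints is δ = arccos(p₁·p₂) ≈ 0.431 rad (24.7°).
Interpolate at f = 3/4 with slerp weights a = sin((1−f)δ)/sin δ ≈ 0.257, b = sin(fδ)/sin δ ≈ 0.760.
p = a·p₁ + b·p₂ ≈ (0.131, -0.062, -0.989); φ = arcsin(p_z) ≈ -81.68°, λ = atan2(p_y, p_x) ≈ -25.57°.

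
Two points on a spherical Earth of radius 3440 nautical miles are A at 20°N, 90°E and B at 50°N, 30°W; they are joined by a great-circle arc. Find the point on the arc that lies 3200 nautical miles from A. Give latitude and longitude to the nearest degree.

≈ 56°N, 37°E

The haversine formula gives a central angle δ ≈ 1.611 rad (92.3°) between the endpoints. The total great-circle distance is δ·R ≈ 1.611 × 3440 ≈ 5541 nmi, so the target fraction is f = 3200/5541 ≈ 0.577.
Interpolate at f ≈ 0.577 with slerp weights a = sin((1−f)δ)/sin δ ≈ 0.630, b = sin(fδ)/sin δ ≈ 0.802.
p = a·p₁ + b·p₂ ≈ (0.447, 0.334, 0.830); φ = arcsin(p_z) ≈ 56.11°, λ = atan2(p_y, p_x) ≈ 36.78°.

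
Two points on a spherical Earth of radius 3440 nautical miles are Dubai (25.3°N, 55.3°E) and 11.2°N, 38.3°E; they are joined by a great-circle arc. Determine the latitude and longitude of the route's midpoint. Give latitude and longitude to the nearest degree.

Write both endpoints as unit vectors p₁, p₂ with components (cos φ cos λ, cos φ sin λ, sin φ).
The central angle between the endpoints is δ = arccos(p₁·p₂) ≈ 0.373 rad (21.4°).
Interpolate at f = 1/2 with slerp weights a = sin((1−f)δ)/sin δ ≈ 0.509, b = sin(fδ)/sin δ ≈ 0.509.
p = a·p₁ + b·p₂ ≈ (0.654, 0.688, 0.316); φ = arcsin(p_z) ≈ 18.44°, λ = atan2(p_y, p_x) ≈ 46.45°.

≈ 18°N, 46°E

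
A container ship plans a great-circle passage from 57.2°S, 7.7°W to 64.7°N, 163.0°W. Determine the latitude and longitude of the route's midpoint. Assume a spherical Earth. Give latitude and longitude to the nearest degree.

Convert each endpoint to a unit vector on the sphere (x = cos φ cos λ, y = cos φ sin λ, z = sin φ).
The central angle between the endpoints is δ = arccos(p₁·p₂) ≈ 2.897 rad (166.0°).
Interpolate at f = 1/2 with slerp weights a = sin((1−f)δ)/sin δ ≈ 4.101, b = sin(fδ)/sin δ ≈ 4.101.
p = a·p₁ + b·p₂ ≈ (0.525, -0.810, 0.260); φ = arcsin(p_z) ≈ 15.10°, λ = atan2(p_y, p_x) ≈ -57.03°.

≈ 15°N, 57°W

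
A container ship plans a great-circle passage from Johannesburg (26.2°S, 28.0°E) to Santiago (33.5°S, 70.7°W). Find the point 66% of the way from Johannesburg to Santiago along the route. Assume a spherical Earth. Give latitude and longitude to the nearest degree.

≈ 41°S, 37°W

The haversine formula gives a central angle δ ≈ 1.440 rad (82.5°) between the endpoints.
Interpolate at f = 0.66 with slerp weights a = sin((1−f)δ)/sin δ ≈ 0.474, b = sin(fδ)/sin δ ≈ 0.821.
p = a·p₁ + b·p₂ ≈ (0.602, -0.446, -0.662); φ = arcsin(p_z) ≈ -41.48°, λ = atan2(p_y, p_x) ≈ -36.54°.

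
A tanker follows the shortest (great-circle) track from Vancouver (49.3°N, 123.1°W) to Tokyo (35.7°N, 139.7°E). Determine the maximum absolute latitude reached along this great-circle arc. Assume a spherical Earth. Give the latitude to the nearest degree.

The great circle lies in the plane with unit normal n̂ = (p₁ × p₂)/|p₁ × p₂|.
Here n̂_z ≈ -0.567; the vertex latitude is φ_max = arccos|n̂_z| ≈ 55.5°.
Check via Clairaut: cos φ_max = |cos φ₁| · sin C = cos(49.3°)·sin(60.4°) ≈ 0.567, again giving ≈ 55.5°.

≈ 55°N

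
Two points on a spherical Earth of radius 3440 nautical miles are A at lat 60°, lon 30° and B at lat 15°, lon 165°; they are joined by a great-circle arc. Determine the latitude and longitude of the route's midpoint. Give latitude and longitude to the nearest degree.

≈ lat 58°, lon 135°

Write both endpoints as unit vectors p₁, p₂ with components (cos φ cos λ, cos φ sin λ, sin φ).
The central angle between the endpoints is δ = arccos(p₁·p₂) ≈ 1.688 rad (96.7°).
Interpolate at f = 1/2 with slerp weights a = sin((1−f)δ)/sin δ ≈ 0.753, b = sin(fδ)/sin δ ≈ 0.753.
p = a·p₁ + b·p₂ ≈ (-0.376, 0.376, 0.847); φ = arcsin(p_z) ≈ 57.85°, λ = atan2(p_y, p_x) ≈ 135.00°.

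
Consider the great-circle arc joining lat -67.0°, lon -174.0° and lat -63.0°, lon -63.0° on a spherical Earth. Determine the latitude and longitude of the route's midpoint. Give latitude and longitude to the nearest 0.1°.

≈ lat -75.1°, lon -112.3°

Convert each endpoint to a unit vector on the sphere (x = cos φ cos λ, y = cos φ sin λ, z = sin φ).
The central angle between the endpoints is δ = arccos(p₁·p₂) ≈ 0.713 rad (40.8°).
Interpolate at f = 1/2 with slerp weights a = sin((1−f)δ)/sin δ ≈ 0.534, b = sin(fδ)/sin δ ≈ 0.534.
p = a·p₁ + b·p₂ ≈ (-0.097, -0.238, -0.966); φ = arcsin(p_z) ≈ -75.12°, λ = atan2(p_y, p_x) ≈ -112.28°.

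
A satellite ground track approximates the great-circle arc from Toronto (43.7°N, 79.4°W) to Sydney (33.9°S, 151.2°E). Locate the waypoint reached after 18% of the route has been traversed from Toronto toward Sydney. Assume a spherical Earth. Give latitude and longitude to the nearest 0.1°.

The haversine formula gives a central angle δ ≈ 2.444 rad (140.0°) between the endpoints.
Interpolate at f = 0.18 with slerp weights a = sin((1−f)δ)/sin δ ≈ 1.413, b = sin(fδ)/sin δ ≈ 0.663.
p = a·p₁ + b·p₂ ≈ (-0.294, -0.739, 0.606); φ = arcsin(p_z) ≈ 37.32°, λ = atan2(p_y, p_x) ≈ -111.71°.

≈ 37.3°N, 111.7°W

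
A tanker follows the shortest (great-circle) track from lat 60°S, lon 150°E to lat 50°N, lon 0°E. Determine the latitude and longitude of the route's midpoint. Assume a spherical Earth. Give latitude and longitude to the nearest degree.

≈ lat 17°S, lon 50°E

From cos δ = sin φ₁ sin φ₂ + cos φ₁ cos φ₂ cos Δλ, the central angle is δ ≈ 2.799 rad (160.3°).
Interpolate at f = 1/2 with slerp weights a = sin((1−f)δ)/sin δ ≈ 2.930, b = sin(fδ)/sin δ ≈ 2.930.
p = a·p₁ + b·p₂ ≈ (0.615, 0.732, -0.293); φ = arcsin(p_z) ≈ -17.03°, λ = atan2(p_y, p_x) ≈ 50.00°.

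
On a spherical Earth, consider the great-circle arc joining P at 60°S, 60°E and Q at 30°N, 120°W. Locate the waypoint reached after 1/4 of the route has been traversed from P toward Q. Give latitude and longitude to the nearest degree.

The haversine formula gives a central angle δ ≈ 2.618 rad (150.0°) between the endpoints.
Interpolate at f = 1/4 with slerp weights a = sin((1−f)δ)/sin δ ≈ 1.848, b = sin(fδ)/sin δ ≈ 1.218.
p = a·p₁ + b·p₂ ≈ (-0.065, -0.113, -0.991); φ = arcsin(p_z) ≈ -82.50°, λ = atan2(p_y, p_x) ≈ -120.00°.

≈ 83°S, 120°W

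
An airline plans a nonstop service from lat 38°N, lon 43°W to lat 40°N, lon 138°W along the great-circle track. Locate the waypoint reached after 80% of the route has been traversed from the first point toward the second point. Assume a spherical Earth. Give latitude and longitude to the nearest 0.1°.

From cos δ = sin φ₁ sin φ₂ + cos φ₁ cos φ₂ cos Δλ, the central angle is δ ≈ 1.221 rad (69.9°).
Interpolate at f = 0.80 with slerp weights a = sin((1−f)δ)/sin δ ≈ 0.257, b = sin(fδ)/sin δ ≈ 0.882.
p = a·p₁ + b·p₂ ≈ (-0.354, -0.590, 0.725); φ = arcsin(p_z) ≈ 46.50°, λ = atan2(p_y, p_x) ≈ -120.93°.

≈ lat 46.5°N, lon 120.9°W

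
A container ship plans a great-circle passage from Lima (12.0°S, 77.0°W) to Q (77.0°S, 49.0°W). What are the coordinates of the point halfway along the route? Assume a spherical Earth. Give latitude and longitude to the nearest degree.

Convert each endpoint to a unit vector on the sphere (x = cos φ cos λ, y = cos φ sin λ, z = sin φ).
The central angle between the endpoints is δ = arccos(p₁·p₂) ≈ 1.163 rad (66.6°).
Interpolate at f = 1/2 with slerp weights a = sin((1−f)δ)/sin δ ≈ 0.598, b = sin(fδ)/sin δ ≈ 0.598.
p = a·p₁ + b·p₂ ≈ (0.220, -0.672, -0.707); φ = arcsin(p_z) ≈ -45.02°, λ = atan2(p_y, p_x) ≈ -71.87°.

≈ (45°S, 72°W)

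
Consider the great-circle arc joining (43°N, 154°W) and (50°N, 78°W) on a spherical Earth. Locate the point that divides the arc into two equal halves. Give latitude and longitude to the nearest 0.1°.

Write both endpoints as unit vectors p₁, p₂ with components (cos φ cos λ, cos φ sin λ, sin φ).
The central angle between the endpoints is δ = arccos(p₁·p₂) ≈ 0.881 rad (50.5°).
Interpolate at f = 1/2 with slerp weights a = sin((1−f)δ)/sin δ ≈ 0.553, b = sin(fδ)/sin δ ≈ 0.553.
p = a·p₁ + b·p₂ ≈ (-0.289, -0.525, 0.800); φ = arcsin(p_z) ≈ 53.18°, λ = atan2(p_y, p_x) ≈ -118.88°.

≈ (53.2°N, 118.9°W)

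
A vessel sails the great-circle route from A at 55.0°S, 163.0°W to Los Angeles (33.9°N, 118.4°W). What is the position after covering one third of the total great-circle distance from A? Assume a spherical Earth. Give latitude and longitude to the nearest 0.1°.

Write both endpoints as unit vectors p₁, p₂ with components (cos φ cos λ, cos φ sin λ, sin φ).
The central angle between the endpoints is δ = arccos(p₁·p₂) ≈ 1.689 rad (96.8°).
Interpolate at f = 1/3 with slerp weights a = sin((1−f)δ)/sin δ ≈ 0.909, b = sin(fδ)/sin δ ≈ 0.537.
p = a·p₁ + b·p₂ ≈ (-0.711, -0.545, -0.445); φ = arcsin(p_z) ≈ -26.41°, λ = atan2(p_y, p_x) ≈ -142.53°.

≈ 26.4°S, 142.5°W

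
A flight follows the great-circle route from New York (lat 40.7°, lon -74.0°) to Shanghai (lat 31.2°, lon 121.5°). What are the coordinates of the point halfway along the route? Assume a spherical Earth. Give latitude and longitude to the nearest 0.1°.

≈ lat 78.5°, lon 179.9°

Convert each endpoint to a unit vector on the sphere (x = cos φ cos λ, y = cos φ sin λ, z = sin φ).
The central angle between the endpoints is δ = arccos(p₁·p₂) ≈ 1.862 rad (106.7°).
Interpolate at f = 1/2 with slerp weights a = sin((1−f)δ)/sin δ ≈ 0.837, b = sin(fδ)/sin δ ≈ 0.837.
p = a·p₁ + b·p₂ ≈ (-0.199, 0.000, 0.980); φ = arcsin(p_z) ≈ 78.51°, λ = atan2(p_y, p_x) ≈ 179.87°.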